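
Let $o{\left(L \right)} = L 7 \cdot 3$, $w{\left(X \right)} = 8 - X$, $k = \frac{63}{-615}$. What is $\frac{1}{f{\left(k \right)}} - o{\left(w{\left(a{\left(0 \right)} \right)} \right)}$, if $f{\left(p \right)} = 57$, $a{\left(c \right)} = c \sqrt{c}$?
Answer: $- \frac{9575}{57} \approx -167.98$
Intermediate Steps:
$k = - \frac{21}{205}$ ($k = 63 \left(- \frac{1}{615}\right) = - \frac{21}{205} \approx -0.10244$)
$a{\left(c \right)} = c^{\frac{3}{2}}$
$o{\left(L \right)} = 21 L$ ($o{\left(L \right)} = 7 L 3 = 21 L$)
$\frac{1}{f{\left(k \right)}} - o{\left(w{\left(a{\left(0 \right)} \right)} \right)} = \frac{1}{57} - 21 \left(8 - 0^{\frac{3}{2}}\right) = \frac{1}{57} - 21 \left(8 - 0\right) = \frac{1}{57} - 21 \left(8 + 0\right) = \frac{1}{57} - 21 \cdot 8 = \frac{1}{57} - 168 = - \frac{9575}{57}$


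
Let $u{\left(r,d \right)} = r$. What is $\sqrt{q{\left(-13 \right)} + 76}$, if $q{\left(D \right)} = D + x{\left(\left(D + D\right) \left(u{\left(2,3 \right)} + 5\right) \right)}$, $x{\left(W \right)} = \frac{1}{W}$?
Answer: $\frac{\sqrt{2086630}}{182} \approx 7.9369$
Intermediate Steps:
$q{\left(D \right)} = D + \frac{1}{14 D}$ ($q{\left(D \right)} = D + \frac{1}{\left(D + D\right) \left(2 + 5\right)} = D + \frac{1}{2 D 7} = D + \frac{1}{14 D}$)
$\sqrt{q{\left(-13 \right)} + 76} = \sqrt{\left(-13 + \frac{1}{14 \left(-13\right)}\right) + 76} = \sqrt{\left(-13 + \frac{1}{14} \left(- \frac{1}{13}\right)\right) + 76} = \sqrt{\left(-13 - \frac{1}{182}\right) + 76} = \sqrt{- \frac{2367}{182} + 76} = \sqrt{\frac{11465}{182}} = \frac{\sqrt{2086630}}{182}$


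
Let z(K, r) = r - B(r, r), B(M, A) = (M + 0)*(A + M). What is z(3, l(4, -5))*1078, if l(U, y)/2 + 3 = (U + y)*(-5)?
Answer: -30184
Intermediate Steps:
l(U, y) = -6 - 10*U - 10*y (l(U, y) = -6 + 2*((U + y)*(-5)) = -6 + 2*(-5*U - 5*y) = -6 + (-10*U - 10*y) = -6 - 10*U - 10*y)
B(M, A) = M*(A + M)
z(K, r) = r - 2*r² (z(K, r) = r - r*(r + r) = r - r*2*r = r - 2*r²)
z(3, l(4, -5))*1078 = ((-6 - 10*4 - 10*(-5))*(1 - 2*(-6 - 10*4 - 10*(-5))))*1078 = ((-6 - 40 + 50)*(1 - 2*(-6 - 40 + 50)))*1078 = (4*(1 - 2*4))*1078 = (4*(1 - 8))*1078 = (4*(-7))*1078 = -28*1078 = -30184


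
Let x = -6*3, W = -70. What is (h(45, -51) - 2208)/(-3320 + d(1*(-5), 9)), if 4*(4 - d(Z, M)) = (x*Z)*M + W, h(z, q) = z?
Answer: 721/1167 ≈ 0.61782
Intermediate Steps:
x = -18
d(Z, M) = 43/2 + 9*M*Z/2 (d(Z, M) = 4 - ((-18*Z)*M - 70)/4 = 4 - (-18*M*Z - 70)/4 = 4 - (-70 - 18*M*Z)/4 = 4 + (35/2 + 9*M*Z/2) = 43/2 + 9*M*Z/2)
(h(45, -51) - 2208)/(-3320 + d(1*(-5), 9)) = (45 - 2208)/(-3320 + (43/2 + (9/2)*9*(1*(-5)))) = -2163/(-3320 + (43/2 + (9/2)*9*(-5))) = -2163/(-3320 + (43/2 - 405/2)) = -2163/(-3320 - 181) = -2163/(-3501) = -2163*(-1/3501) = 721/1167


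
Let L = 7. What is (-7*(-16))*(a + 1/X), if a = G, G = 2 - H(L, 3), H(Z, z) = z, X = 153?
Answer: -17024/153 ≈ -111.27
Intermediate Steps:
G = -1 (G = 2 - 1*3 = 2 - 3 = -1)
a = -1
(-7*(-16))*(a + 1/X) = (-7*(-16))*(-1 + 1/153) = 112*(-1 + 1/153) = 112*(-152/153) = -17024/153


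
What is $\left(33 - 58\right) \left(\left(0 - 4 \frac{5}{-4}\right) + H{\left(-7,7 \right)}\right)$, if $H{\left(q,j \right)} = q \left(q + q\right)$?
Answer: $-2575$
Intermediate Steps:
$H{\left(q,j \right)} = 2 q^{2}$ ($H{\left(q,j \right)} = q 2 q = 2 q^{2}$)
$\left(33 - 58\right) \left(\left(0 - 4 \frac{5}{-4}\right) + H{\left(-7,7 \right)}\right) = \left(33 - 58\right) \left(\left(0 - 4 \frac{5}{-4}\right) + 2 \left(-7\right)^{2}\right) = \left(33 - 58\right) \left(\left(0 - 4 \cdot 5 \left(- \frac{1}{4}\right)\right) + 2 \cdot 49\right) = - 25 \left(\left(0 - -5\right) + 98\right) = - 25 \left(\left(0 + 5\right) + 98\right) = - 25 \left(5 + 98\right) = \left(-25\right) 103 = -2575$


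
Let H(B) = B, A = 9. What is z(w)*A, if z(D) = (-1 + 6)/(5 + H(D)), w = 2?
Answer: 45/7 ≈ 6.4286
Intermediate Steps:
z(D) = 5/(5 + D) (z(D) = (-1 + 6)/(5 + D) = 5/(5 + D))
z(w)*A = (5/(5 + 2))*9 = (5/7)*9 = 45/7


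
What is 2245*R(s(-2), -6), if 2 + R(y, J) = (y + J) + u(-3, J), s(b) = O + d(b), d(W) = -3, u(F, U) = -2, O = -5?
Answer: -40410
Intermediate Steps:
s(b) = -8 (s(b) = -5 - 3 = -8)
R(y, J) = -4 + J + y (R(y, J) = -2 + ((y + J) - 2) = -2 + ((J + y) - 2) = -2 + (-2 + J + y) = -4 + J + y)
2245*R(s(-2), -6) = 2245*(-4 - 6 - 8) = 2245*(-18) = -40410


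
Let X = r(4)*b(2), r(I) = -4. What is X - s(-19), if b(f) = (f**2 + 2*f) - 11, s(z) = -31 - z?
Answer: 24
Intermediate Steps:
b(f) = -11 + f**2 + 2*f
X = 12 (X = -4*(-11 + 2**2 + 2*2) = -4*(-11 + 4 + 4) = -4*(-3) = 12)
X - s(-19) = 12 - (-31 - 1*(-19)) = 12 - (-31 + 19) = 12 - 1*(-12) = 12 + 12 = 24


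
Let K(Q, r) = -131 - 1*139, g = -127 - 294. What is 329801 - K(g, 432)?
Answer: 330071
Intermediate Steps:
g = -421
K(Q, r) = -270 (K(Q, r) = -131 - 139 = -270)
329801 - K(g, 432) = 329801 - 1*(-270) = 329801 + 270 = 330071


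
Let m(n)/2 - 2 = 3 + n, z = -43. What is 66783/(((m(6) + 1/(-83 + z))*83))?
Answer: 8414658/229993 ≈ 36.587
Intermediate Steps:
m(n) = 10 + 2*n (m(n) = 4 + 2*(3 + n) = 4 + (6 + 2*n) = 10 + 2*n)
66783/(((m(6) + 1/(-83 + z))*83)) = 66783/((((10 + 2*6) + 1/(-83 - 43))*83)) = 66783/((((10 + 12) + 1/(-126))*83)) = 66783/(((22 - 1/126)*83)) = 66783/(((2771/126)*83)) = 66783/(229993/126) = 66783*(126/229993) = 8414658/229993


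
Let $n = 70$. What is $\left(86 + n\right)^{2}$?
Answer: $24336$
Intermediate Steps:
$\left(86 + n\right)^{2} = \left(86 + 70\right)^{2} = 156^{2} = 24336$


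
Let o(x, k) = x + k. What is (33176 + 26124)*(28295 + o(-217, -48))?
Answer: 1662179000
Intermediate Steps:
o(x, k) = k + x
(33176 + 26124)*(28295 + o(-217, -48)) = (33176 + 26124)*(28295 + (-48 - 217)) = 59300*(28295 - 265) = 59300*28030 = 1662179000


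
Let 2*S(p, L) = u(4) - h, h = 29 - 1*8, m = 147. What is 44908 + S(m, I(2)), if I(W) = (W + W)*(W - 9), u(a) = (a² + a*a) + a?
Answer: 89831/2 ≈ 44916.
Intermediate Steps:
u(a) = a + 2*a² (u(a) = (a² + a²) + a = 2*a² + a = a + 2*a²)
h = 21 (h = 29 - 8 = 21)
I(W) = 2*W*(-9 + W) (I(W) = (2*W)*(-9 + W) = 2*W*(-9 + W))
S(p, L) = 15/2 (S(p, L) = (4*(1 + 2*4) - 1*21)/2 = (4*(1 + 8) - 21)/2 = (4*9 - 21)/2 = (36 - 21)/2 = (½)*15 = 15/2)
44908 + S(m, I(2)) = 44908 + 15/2 = 89831/2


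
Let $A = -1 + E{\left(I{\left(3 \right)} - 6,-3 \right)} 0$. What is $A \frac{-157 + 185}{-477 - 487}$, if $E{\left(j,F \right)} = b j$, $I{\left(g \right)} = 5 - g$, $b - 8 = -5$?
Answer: $\frac{7}{241} \approx 0.029046$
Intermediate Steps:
$b = 3$ ($b = 8 - 5 = 3$)
$E{\left(j,F \right)} = 3 j$
$A = -1$ ($A = -1 + 3 \left(\left(5 - 3\right) - 6\right) 0 = -1 + 3 \left(2 - 6\right) 0 = -1 + 3 \left(-4\right) 0 = -1 - 0 = -1 + 0 = -1$)
$A \frac{-157 + 185}{-477 - 487} = - \frac{-157 + 185}{-477 - 487} = - \frac{28}{-964} = - \frac{28 \left(-1\right)}{964} = \left(-1\right) \left(- \frac{7}{241}\right) = \frac{7}{241}$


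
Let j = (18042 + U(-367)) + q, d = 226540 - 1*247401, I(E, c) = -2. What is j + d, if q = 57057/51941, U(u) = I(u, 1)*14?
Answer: -147818970/51941 ≈ -2845.9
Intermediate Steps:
U(u) = -28 (U(u) = -2*14 = -28)
q = 57057/51941 (q = 57057*(1/51941) = 57057/51941 ≈ 1.0985)
d = -20861 (d = 226540 - 247401 = -20861)
j = 935722231/51941 (j = (18042 - 28) + 57057/51941 = 18014 + 57057/51941 = 935722231/51941 ≈ 18015.)
j + d = 935722231/51941 - 20861 = -147818970/51941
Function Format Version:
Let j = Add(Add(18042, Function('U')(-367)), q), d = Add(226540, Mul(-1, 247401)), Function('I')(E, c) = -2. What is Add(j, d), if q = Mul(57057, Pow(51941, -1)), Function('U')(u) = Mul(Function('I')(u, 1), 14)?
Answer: Rational(-147818970, 51941) ≈ -2845.9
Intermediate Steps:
Function('U')(u) = -28 (Function('U')(u) = Mul(-2, 14) = -28)
q = Rational(57057, 51941) (q = Mul(57057, Rational(1, 51941)) = Rational(57057, 51941) ≈ 1.0985)
d = -20861 (d = Add(226540, -247401) = -20861)
j = Rational(935722231, 51941) (j = Add(Add(18042, -28), Rational(57057, 51941)) = Add(18014, Rational(57057, 51941)) = Rational(935722231, 51941) ≈ 18015.)
Add(j, d) = Add(Rational(935722231, 51941), -20861) = Rational(-147818970, 51941)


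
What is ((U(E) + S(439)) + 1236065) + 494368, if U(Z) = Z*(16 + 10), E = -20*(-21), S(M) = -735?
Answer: 1740618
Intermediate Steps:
E = 420
U(Z) = 26*Z (U(Z) = Z*26 = 26*Z)
((U(E) + S(439)) + 1236065) + 494368 = ((26*420 - 735) + 1236065) + 494368 = ((10920 - 735) + 1236065) + 494368 = (10185 + 1236065) + 494368 = 1246250 + 494368 = 1740618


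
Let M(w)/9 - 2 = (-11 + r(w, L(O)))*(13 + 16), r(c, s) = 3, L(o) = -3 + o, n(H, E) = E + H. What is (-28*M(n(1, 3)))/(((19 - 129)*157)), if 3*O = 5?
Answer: -5796/1727 ≈ -3.3561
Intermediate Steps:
O = 5/3 (O = (⅓)*5 = 5/3 ≈ 1.6667)
M(w) = -2070 (M(w) = 18 + 9*((-11 + 3)*(13 + 16)) = 18 + 9*(-8*29) = 18 + 9*(-232) = 18 - 2088 = -2070)
(-28*M(n(1, 3)))/(((19 - 129)*157)) = (-28*(-2070))/(((19 - 129)*157)) = 57960/((-110*157)) = 57960/(-17270) = 57960*(-1/17270) = -5796/1727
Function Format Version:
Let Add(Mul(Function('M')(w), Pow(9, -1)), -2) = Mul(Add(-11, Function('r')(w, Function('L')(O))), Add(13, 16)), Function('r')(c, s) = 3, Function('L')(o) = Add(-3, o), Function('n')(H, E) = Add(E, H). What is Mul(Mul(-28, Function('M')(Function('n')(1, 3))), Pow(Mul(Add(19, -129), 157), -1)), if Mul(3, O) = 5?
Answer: Rational(-5796, 1727) ≈ -3.3561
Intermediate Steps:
O = Rational(5, 3) (O = Mul(Rational(1, 3), 5) = Rational(5, 3) ≈ 1.6667)
Function('M')(w) = -2070 (Function('M')(w) = Add(18, Mul(9, Mul(Add(-11, 3), Add(13, 16)))) = Add(18, Mul(9, Mul(-8, 29))) = Add(18, Mul(9, -232)) = Add(18, -2088) = -2070)
Mul(Mul(-28, Function('M')(Function('n')(1, 3))), Pow(Mul(Add(19, -129), 157), -1)) = Mul(Mul(-28, -2070), Pow(Mul(Add(19, -129), 157), -1)) = Mul(57960, Pow(Mul(-110, 157), -1)) = Mul(57960, Pow(-17270, -1)) = Mul(57960, Rational(-1, 17270)) = Rational(-5796, 1727)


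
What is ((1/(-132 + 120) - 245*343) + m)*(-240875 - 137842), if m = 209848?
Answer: -190589961445/4 ≈ -4.7647e+10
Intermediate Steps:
((1/(-132 + 120) - 245*343) + m)*(-240875 - 137842) = ((1/(-132 + 120) - 245*343) + 209848)*(-240875 - 137842) = ((1/(-12) - 84035) + 209848)*(-378717) = ((-1/12 - 84035) + 209848)*(-378717) = (-1008421/12 + 209848)*(-378717) = (1509755/12)*(-378717) = -190589961445/4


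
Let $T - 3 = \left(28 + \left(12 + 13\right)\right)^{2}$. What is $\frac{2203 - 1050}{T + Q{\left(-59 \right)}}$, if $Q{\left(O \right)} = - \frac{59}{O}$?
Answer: $\frac{1153}{2813} \approx 0.40988$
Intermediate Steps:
$T = 2812$ ($T = 3 + \left(28 + \left(12 + 13\right)\right)^{2} = 3 + \left(28 + 25\right)^{2} = 3 + 53^{2} = 3 + 2809 = 2812$)
$\frac{2203 - 1050}{T + Q{\left(-59 \right)}} = \frac{2203 - 1050}{2812 - \frac{59}{-59}} = \frac{1153}{2812 - -1} = \frac{1153}{2812 + 1} = \frac{1153}{2813}$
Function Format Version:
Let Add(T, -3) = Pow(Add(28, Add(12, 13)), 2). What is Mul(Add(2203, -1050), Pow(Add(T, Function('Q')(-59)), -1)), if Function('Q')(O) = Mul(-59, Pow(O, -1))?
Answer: Rational(1153, 2813) ≈ 0.40988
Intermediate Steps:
T = 2812 (T = Add(3, Pow(Add(28, Add(12, 13)), 2)) = Add(3, Pow(Add(28, 25), 2)) = Add(3, Pow(53, 2)) = Add(3, 2809) = 2812)
Mul(Add(2203, -1050), Pow(Add(T, Function('Q')(-59)), -1)) = Mul(Add(2203, -1050), Pow(Add(2812, Mul(-59, Pow(-59, -1))), -1)) = Mul(1153, Pow(Add(2812, Mul(-59, Rational(-1, 59))), -1)) = Mul(1153, Pow(Add(2812, 1), -1)) = Mul(1153, Pow(2813, -1)) = Mul(1153, Rational(1, 2813)) = Rational(1153, 2813)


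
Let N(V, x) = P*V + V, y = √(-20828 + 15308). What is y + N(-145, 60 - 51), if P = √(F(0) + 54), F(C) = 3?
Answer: -145 - 145*√57 + 4*I*√345 ≈ -1239.7 + 74.297*I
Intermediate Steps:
P = √57 (P = √(3 + 54) = √57 ≈ 7.5498)
y = 4*I*√345 (y = √(-5520) = 4*I*√345 ≈ 74.297*I)
N(V, x) = V + V*√57 (N(V, x) = √57*V + V = V*√57 + V = V + V*√57)
y + N(-145, 60 - 51) = 4*I*√345 - 145*(1 + √57) = 4*I*√345 + (-145 - 145*√57) = -145 - 145*√57 + 4*I*√345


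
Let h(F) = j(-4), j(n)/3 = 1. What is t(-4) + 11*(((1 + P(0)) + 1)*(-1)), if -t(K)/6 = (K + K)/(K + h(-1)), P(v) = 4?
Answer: -114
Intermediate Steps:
j(n) = 3 (j(n) = 3*1 = 3)
h(F) = 3
t(K) = -12*K/(3 + K) (t(K) = -6*(K + K)/(K + 3) = -6*2*K/(3 + K) = -12*K/(3 + K))
t(-4) + 11*(((1 + P(0)) + 1)*(-1)) = -12*(-4)/(3 - 4) + 11*(((1 + 4) + 1)*(-1)) = -12*(-4)/(-1) + 11*((5 + 1)*(-1)) = -12*(-4)*(-1) + 11*(6*(-1)) = -48 + 11*(-6) = -48 - 66 = -114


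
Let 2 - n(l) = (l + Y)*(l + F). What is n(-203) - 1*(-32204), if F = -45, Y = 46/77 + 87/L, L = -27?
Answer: -13020746/693 ≈ -18789.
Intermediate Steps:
Y = -1819/693 (Y = 46/77 + 87/(-27) = 46*(1/77) + 87*(-1/27) = 46/77 - 29/9 = -1819/693 ≈ -2.6248)
n(l) = 2 - (-45 + l)*(-1819/693 + l) (n(l) = 2 - (l - 1819/693)*(l - 45) = 2 - (-1819/693 + l)*(-45 + l) = 2 - (-45 + l)*(-1819/693 + l))
n(-203) - 1*(-32204) = (-8941/77 - 1*(-203)**2 + (33004/693)*(-203)) - 1*(-32204) = (-8941/77 - 1*41209 - 957116/99) + 32204 = (-8941/77 - 41209 - 957116/99) + 32204 = -35338118/693 + 32204 = -13020746/693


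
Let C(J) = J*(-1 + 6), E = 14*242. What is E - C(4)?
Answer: 3368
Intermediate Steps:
E = 3388
C(J) = 5*J (C(J) = J*5 = 5*J)
E - C(4) = 3388 - 5*4 = 3388 - 1*20 = 3388 - 20 = 3368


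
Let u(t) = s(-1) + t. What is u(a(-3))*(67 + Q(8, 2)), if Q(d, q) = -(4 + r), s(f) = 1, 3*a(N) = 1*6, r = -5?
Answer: 204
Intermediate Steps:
a(N) = 2 (a(N) = (1*6)/3 = (⅓)*6 = 2)
u(t) = 1 + t
Q(d, q) = 1 (Q(d, q) = -(4 - 5) = -1*(-1) = 1)
u(a(-3))*(67 + Q(8, 2)) = (1 + 2)*(67 + 1) = 3*68 = 204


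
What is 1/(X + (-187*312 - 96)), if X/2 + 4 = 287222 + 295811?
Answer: 1/1107618 ≈ 9.0284e-7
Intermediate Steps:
X = 1166058 (X = -8 + 2*(287222 + 295811) = -8 + 2*583033 = -8 + 1166066 = 1166058)
1/(X + (-187*312 - 96)) = 1/(1166058 + (-187*312 - 96)) = 1/(1166058 + (-58344 - 96)) = 1/(1166058 - 58440) = 1/1107618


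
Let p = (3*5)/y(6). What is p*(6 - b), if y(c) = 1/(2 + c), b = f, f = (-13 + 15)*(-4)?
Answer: 1680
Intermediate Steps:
f = -8 (f = 2*(-4) = -8)
b = -8
p = 120 (p = (3*5)/(1/(2 + 6)) = 15/(1/8) = 15*8 = 120)
p*(6 - b) = 120*(6 - 1*(-8)) = 120*(6 + 8) = 120*14 = 1680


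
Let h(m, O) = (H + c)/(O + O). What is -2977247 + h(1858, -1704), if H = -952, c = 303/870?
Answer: -980824159687/329440 ≈ -2.9772e+6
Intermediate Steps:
c = 101/290 (c = 303*(1/870) = 101/290 ≈ 0.34828)
h(m, O) = -275979/(580*O) (h(m, O) = (-952 + 101/290)/(O + O) = -275979*1/(2*O)/290 = -275979/(580*O))
-2977247 + h(1858, -1704) = -2977247 - 275979/580/(-1704) = -2977247 - 275979/580*(-1/1704) = -2977247 + 91993/329440 = -980824159687/329440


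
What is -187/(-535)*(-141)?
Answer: -26367/535 ≈ -49.284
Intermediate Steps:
-187/(-535)*(-141) = -187*(-1/535)*(-141) = (187/535)*(-141) = -26367/535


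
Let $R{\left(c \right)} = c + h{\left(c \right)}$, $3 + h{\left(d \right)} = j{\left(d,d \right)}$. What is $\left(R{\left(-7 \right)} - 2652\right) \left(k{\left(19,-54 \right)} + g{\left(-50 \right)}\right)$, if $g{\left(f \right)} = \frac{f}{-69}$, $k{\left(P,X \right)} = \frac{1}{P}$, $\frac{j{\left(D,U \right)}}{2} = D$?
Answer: $- \frac{908948}{437} \approx -2080.0$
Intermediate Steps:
$j{\left(D,U \right)} = 2 D$
$h{\left(d \right)} = -3 + 2 d$
$R{\left(c \right)} = -3 + 3 c$ ($R{\left(c \right)} = c + \left(-3 + 2 c\right) = -3 + 3 c$)
$g{\left(f \right)} = - \frac{f}{69}$ ($g{\left(f \right)} = f \left(- \frac{1}{69}\right) = - \frac{f}{69}$)
$\left(R{\left(-7 \right)} - 2652\right) \left(k{\left(19,-54 \right)} + g{\left(-50 \right)}\right) = \left(\left(-3 + 3 \left(-7\right)\right) - 2652\right) \left(\frac{1}{19} - - \frac{50}{69}\right) = \left(\left(-3 - 21\right) - 2652\right) \left(\frac{1}{19} + \frac{50}{69}\right) = \left(-24 - 2652\right) \frac{1019}{1311} = \left(-2676\right) \frac{1019}{1311} = - \frac{908948}{437}$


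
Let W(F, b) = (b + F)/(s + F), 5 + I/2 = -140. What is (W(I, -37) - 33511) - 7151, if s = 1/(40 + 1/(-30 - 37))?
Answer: -289790037/7127 ≈ -40661.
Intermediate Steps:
s = 67/2679 (s = 1/(40 + 1/(-67)) = 1/(40 - 1/67) = 1/(2679/67) = 67/2679 ≈ 0.025009)
I = -290 (I = -10 + 2*(-140) = -10 - 280 = -290)
W(F, b) = (F + b)/(67/2679 + F) (W(F, b) = (b + F)/(67/2679 + F) = (F + b)/(67/2679 + F))
(W(I, -37) - 33511) - 7151 = (2679*(-290 - 37)/(67 + 2679*(-290)) - 33511) - 7151 = (2679*(-327)/(67 - 776910) - 33511) - 7151 = (2679*(-327)/(-776843) - 33511) - 7151 = (2679*(-1/776843)*(-327) - 33511) - 7151 = (8037/7127 - 33511) - 7151 = -238824860/7127 - 7151 = -289790037/7127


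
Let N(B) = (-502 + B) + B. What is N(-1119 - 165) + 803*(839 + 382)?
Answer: 977393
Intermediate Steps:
N(B) = -502 + 2*B
N(-1119 - 165) + 803*(839 + 382) = (-502 + 2*(-1119 - 165)) + 803*(839 + 382) = (-502 + 2*(-1284)) + 803*1221 = (-502 - 2568) + 980463 = -3070 + 980463 = 977393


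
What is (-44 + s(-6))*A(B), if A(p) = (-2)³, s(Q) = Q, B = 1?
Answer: 400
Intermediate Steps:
A(p) = -8
(-44 + s(-6))*A(B) = (-44 - 6)*(-8) = -50*(-8) = 400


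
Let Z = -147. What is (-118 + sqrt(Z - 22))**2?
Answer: 13755 - 3068*I ≈ 13755.0 - 3068.0*I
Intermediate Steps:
(-118 + sqrt(Z - 22))**2 = (-118 + sqrt(-147 - 22))**2 = (-118 + sqrt(-169))**2 = (-118 + 13*I)**2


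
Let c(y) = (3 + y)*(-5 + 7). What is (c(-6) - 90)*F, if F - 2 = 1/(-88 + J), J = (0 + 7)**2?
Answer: -2464/13 ≈ -189.54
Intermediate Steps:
J = 49 (J = 7**2 = 49)
c(y) = 6 + 2*y (c(y) = (3 + y)*2 = 6 + 2*y)
F = 77/39 (F = 2 + 1/(-88 + 49) = 2 + 1/(-39) = 2 - 1/39 = 77/39 ≈ 1.9744)
(c(-6) - 90)*F = ((6 + 2*(-6)) - 90)*(77/39) = ((6 - 12) - 90)*(77/39) = (-6 - 90)*(77/39) = -96*77/39 = -2464/13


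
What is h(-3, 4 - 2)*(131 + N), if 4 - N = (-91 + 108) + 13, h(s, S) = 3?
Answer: 315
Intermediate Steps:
N = -26 (N = 4 - ((-91 + 108) + 13) = 4 - (17 + 13) = 4 - 1*30 = 4 - 30 = -26)
h(-3, 4 - 2)*(131 + N) = 3*(131 - 26) = 3*105 = 315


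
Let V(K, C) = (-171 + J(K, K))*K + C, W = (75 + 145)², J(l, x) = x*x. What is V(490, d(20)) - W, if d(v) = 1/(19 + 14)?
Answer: 3878054731/33 ≈ 1.1752e+8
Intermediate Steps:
d(v) = 1/33
J(l, x) = x²
W = 48400 (W = 220² = 48400)
V(K, C) = C + K*(-171 + K²) (V(K, C) = (-171 + K²)*K + C = K*(-171 + K²) + C = C + K*(-171 + K²))
V(490, d(20)) - W = (1/33 + 490³ - 171*490) - 1*48400 = (1/33 + 117649000 - 83790) - 48400 = 3879651931/33 - 48400 = 3878054731/33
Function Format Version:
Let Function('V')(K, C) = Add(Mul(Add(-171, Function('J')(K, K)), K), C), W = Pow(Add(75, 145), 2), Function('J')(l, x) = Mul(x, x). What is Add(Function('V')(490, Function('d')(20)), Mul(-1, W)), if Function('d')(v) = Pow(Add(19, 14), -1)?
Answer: Rational(3878054731, 33) ≈ 1.1752e+8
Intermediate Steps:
Function('d')(v) = Rational(1, 33) (Function('d')(v) = Pow(33, -1) = Rational(1, 33))
Function('J')(l, x) = Pow(x, 2)
W = 48400 (W = Pow(220, 2) = 48400)
Function('V')(K, C) = Add(C, Mul(K, Add(-171, Pow(K, 2)))) (Function('V')(K, C) = Add(Mul(Add(-171, Pow(K, 2)), K), C) = Add(Mul(K, Add(-171, Pow(K, 2))), C) = Add(C, Mul(K, Add(-171, Pow(K, 2)))))
Add(Function('V')(490, Function('d')(20)), Mul(-1, W)) = Add(Add(Rational(1, 33), Pow(490, 3), Mul(-171, 490)), Mul(-1, 48400)) = Add(Add(Rational(1, 33), 117649000, -83790), -48400) = Add(Rational(3879651931, 33), -48400) = Rational(3878054731, 33)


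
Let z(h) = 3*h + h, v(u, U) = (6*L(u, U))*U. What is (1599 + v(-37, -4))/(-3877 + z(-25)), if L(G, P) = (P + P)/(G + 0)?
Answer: -58971/147149 ≈ -0.40076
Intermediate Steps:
L(G, P) = 2*P/G (L(G, P) = (2*P)/G = 2*P/G)
v(u, U) = 12*U²/u (v(u, U) = (6*(2*U/u))*U = (12*U/u)*U = 12*U²/u)
z(h) = 4*h
(1599 + v(-37, -4))/(-3877 + z(-25)) = (1599 + 12*(-4)²/(-37))/(-3877 + 4*(-25)) = (1599 + 12*16*(-1/37))/(-3877 - 100) = (1599 - 192/37)/(-3977) = (58971/37)*(-1/3977) = -58971/147149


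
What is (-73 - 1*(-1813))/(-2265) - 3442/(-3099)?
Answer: 160258/467949 ≈ 0.34247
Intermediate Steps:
(-73 - 1*(-1813))/(-2265) - 3442/(-3099) = (-73 + 1813)*(-1/2265) - 3442*(-1/3099) = 1740*(-1/2265) + 3442/3099 = -116/151 + 3442/3099 = 160258/467949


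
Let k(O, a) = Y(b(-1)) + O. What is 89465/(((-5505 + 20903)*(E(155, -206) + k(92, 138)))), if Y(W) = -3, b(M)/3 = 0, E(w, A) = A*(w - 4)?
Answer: -89465/477599766 ≈ -0.00018732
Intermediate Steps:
E(w, A) = A*(-4 + w)
b(M) = 0 (b(M) = 3*0 = 0)
k(O, a) = -3 + O
89465/(((-5505 + 20903)*(E(155, -206) + k(92, 138)))) = 89465/(((-5505 + 20903)*(-206*(-4 + 155) + (-3 + 92)))) = 89465/((15398*(-206*151 + 89))) = 89465/((15398*(-31106 + 89))) = 89465/((15398*(-31017))) = 89465/(-477599766) = 89465*(-1/477599766) = -89465/477599766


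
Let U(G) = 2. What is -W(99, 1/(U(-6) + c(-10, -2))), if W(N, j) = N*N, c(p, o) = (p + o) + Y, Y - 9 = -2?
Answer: -9801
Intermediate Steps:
Y = 7 (Y = 9 - 2 = 7)
c(p, o) = 7 + o + p (c(p, o) = (p + o) + 7 = (o + p) + 7 = 7 + o + p)
W(N, j) = N²
-W(99, 1/(U(-6) + c(-10, -2))) = -1*99² = -1*9801 = -9801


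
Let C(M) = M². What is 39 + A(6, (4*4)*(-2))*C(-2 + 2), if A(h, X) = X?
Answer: 39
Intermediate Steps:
39 + A(6, (4*4)*(-2))*C(-2 + 2) = 39 + ((4*4)*(-2))*(-2 + 2)² = 39 + (16*(-2))*0² = 39 - 32*0 = 39 + 0 = 39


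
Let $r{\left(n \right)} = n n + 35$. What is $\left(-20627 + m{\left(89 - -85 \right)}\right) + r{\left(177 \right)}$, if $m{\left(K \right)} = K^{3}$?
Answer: $5278761$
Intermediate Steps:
$r{\left(n \right)} = 35 + n^{2}$ ($r{\left(n \right)} = n^{2} + 35 = 35 + n^{2}$)
$\left(-20627 + m{\left(89 - -85 \right)}\right) + r{\left(177 \right)} = \left(-20627 + \left(89 - -85\right)^{3}\right) + \left(35 + 177^{2}\right) = \left(-20627 + \left(89 + 85\right)^{3}\right) + \left(35 + 31329\right) = \left(-20627 + 174^{3}\right) + 31364 = \left(-20627 + 5268024\right) + 31364 = 5247397 + 31364 = 5278761$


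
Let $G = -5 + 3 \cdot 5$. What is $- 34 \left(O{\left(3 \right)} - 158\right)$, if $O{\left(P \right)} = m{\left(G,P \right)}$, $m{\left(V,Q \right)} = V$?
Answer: $5032$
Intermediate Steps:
$G = 10$ ($G = -5 + 15 = 10$)
$O{\left(P \right)} = 10$
$- 34 \left(O{\left(3 \right)} - 158\right) = - 34 \left(10 - 158\right) = \left(-34\right) \left(-148\right) = 5032$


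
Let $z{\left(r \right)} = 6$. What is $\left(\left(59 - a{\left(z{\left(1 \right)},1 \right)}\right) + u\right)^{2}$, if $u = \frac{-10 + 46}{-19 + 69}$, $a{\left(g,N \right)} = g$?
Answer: $\frac{1803649}{625} \approx 2885.8$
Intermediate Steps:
$u = \frac{18}{25}$ ($u = \frac{36}{50} = 36 \cdot \frac{1}{50} = \frac{18}{25} \approx 0.72$)
$\left(\left(59 - a{\left(z{\left(1 \right)},1 \right)}\right) + u\right)^{2} = \left(\left(59 - 6\right) + \frac{18}{25}\right)^{2} = \left(53 + \frac{18}{25}\right)^{2} = \left(\frac{1343}{25}\right)^{2} = \frac{1803649}{625}$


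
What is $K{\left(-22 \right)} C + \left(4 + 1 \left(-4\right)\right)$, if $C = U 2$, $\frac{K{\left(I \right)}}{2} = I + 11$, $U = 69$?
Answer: $-3036$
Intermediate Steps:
$K{\left(I \right)} = 22 + 2 I$ ($K{\left(I \right)} = 2 \left(I + 11\right) = 2 \left(11 + I\right) = 22 + 2 I$)
$C = 138$ ($C = 69 \cdot 2 = 138$)
$K{\left(-22 \right)} C + \left(4 + 1 \left(-4\right)\right) = \left(22 + 2 \left(-22\right)\right) 138 + \left(4 + 1 \left(-4\right)\right) = \left(22 - 44\right) 138 + \left(4 - 4\right) = \left(-22\right) 138 + 0 = -3036 + 0 = -3036$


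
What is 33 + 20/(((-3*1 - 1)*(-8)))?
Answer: 269/8 ≈ 33.625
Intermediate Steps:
33 + 20/(((-3*1 - 1)*(-8))) = 33 + 20/(((-3 - 1)*(-8))) = 33 + 20/((-4*(-8))) = 33 + 20/32 = 33 + 20*(1/32) = 33 + 5/8 = 269/8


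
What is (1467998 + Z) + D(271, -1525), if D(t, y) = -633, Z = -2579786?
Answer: -1112421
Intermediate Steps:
(1467998 + Z) + D(271, -1525) = (1467998 - 2579786) - 633 = -1111788 - 633 = -1112421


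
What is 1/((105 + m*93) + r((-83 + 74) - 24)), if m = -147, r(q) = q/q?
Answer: -1/13565 ≈ -7.3719e-5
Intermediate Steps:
r(q) = 1
1/((105 + m*93) + r((-83 + 74) - 24)) = 1/((105 - 147*93) + 1) = 1/((105 - 13671) + 1) = 1/(-13566 + 1) = 1/(-13565) = -1/13565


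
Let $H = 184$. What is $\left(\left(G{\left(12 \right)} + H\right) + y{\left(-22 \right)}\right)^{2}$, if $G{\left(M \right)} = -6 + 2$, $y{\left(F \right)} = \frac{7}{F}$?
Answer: $\frac{15626209}{484} \approx 32286.0$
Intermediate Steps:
$G{\left(M \right)} = -4$
$\left(\left(G{\left(12 \right)} + H\right) + y{\left(-22 \right)}\right)^{2} = \left(\left(-4 + 184\right) + \frac{7}{-22}\right)^{2} = \left(180 + 7 \left(- \frac{1}{22}\right)\right)^{2} = \left(180 - \frac{7}{22}\right)^{2} = \left(\frac{3953}{22}\right)^{2} = \frac{15626209}{484}$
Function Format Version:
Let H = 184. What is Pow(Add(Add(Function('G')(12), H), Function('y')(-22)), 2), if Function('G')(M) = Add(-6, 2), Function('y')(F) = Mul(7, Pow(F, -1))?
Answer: Rational(15626209, 484) ≈ 32286.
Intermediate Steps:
Function('G')(M) = -4
Pow(Add(Add(Function('G')(12), H), Function('y')(-22)), 2) = Pow(Add(Add(-4, 184), Mul(7, Pow(-22, -1))), 2) = Pow(Add(180, Mul(7, Rational(-1, 22))), 2) = Pow(Add(180, Rational(-7, 22)), 2) = Pow(Rational(3953, 22), 2) = Rational(15626209, 484)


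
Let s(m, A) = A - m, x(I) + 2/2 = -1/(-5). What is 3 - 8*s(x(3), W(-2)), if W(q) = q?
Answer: 63/5 ≈ 12.600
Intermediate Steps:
x(I) = -⅘ (x(I) = -1 - 1/(-5) = -1 - 1*(-⅕) = -1 + ⅕ = -⅘)
3 - 8*s(x(3), W(-2)) = 3 - 8*(-2 - 1*(-⅘)) = 3 - 8*(-2 + ⅘) = 3 - 8*(-6/5) = 3 + 48/5 = 63/5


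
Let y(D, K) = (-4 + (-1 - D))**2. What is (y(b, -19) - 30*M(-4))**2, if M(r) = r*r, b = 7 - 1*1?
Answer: 128881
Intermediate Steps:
b = 6 (b = 7 - 1 = 6)
M(r) = r**2
y(D, K) = (-5 - D)**2
(y(b, -19) - 30*M(-4))**2 = ((5 + 6)**2 - 30*(-4)**2)**2 = (11**2 - 30*16)**2 = (121 - 480)**2 = (-359)**2 = 128881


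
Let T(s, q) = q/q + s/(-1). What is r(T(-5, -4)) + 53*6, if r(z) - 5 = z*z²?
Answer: 539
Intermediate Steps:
T(s, q) = 1 - s (T(s, q) = 1 + s*(-1) = 1 - s)
r(z) = 5 + z³ (r(z) = 5 + z*z² = 5 + z³)
r(T(-5, -4)) + 53*6 = (5 + (1 - 1*(-5))³) + 53*6 = (5 + (1 + 5)³) + 318 = (5 + 6³) + 318 = (5 + 216) + 318 = 221 + 318 = 539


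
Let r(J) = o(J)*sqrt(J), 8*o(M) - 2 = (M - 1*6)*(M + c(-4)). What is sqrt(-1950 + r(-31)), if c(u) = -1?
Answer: sqrt(-7800 + 593*I*sqrt(31))/2 ≈ 9.1516 + 45.097*I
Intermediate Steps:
o(M) = 1/4 + (-1 + M)*(-6 + M)/8 (o(M) = 1/4 + ((M - 1*6)*(M - 1))/8 = 1/4 + ((M - 6)*(-1 + M))/8 = 1/4 + ((-6 + M)*(-1 + M))/8 = 1/4 + ((-1 + M)*(-6 + M))/8 = 1/4 + (-1 + M)*(-6 + M)/8)
r(J) = sqrt(J)*(1 - 7*J/8 + J**2/8) (r(J) = (1 - 7*J/8 + J**2/8)*sqrt(J) = sqrt(J)*(1 - 7*J/8 + J**2/8))
sqrt(-1950 + r(-31)) = sqrt(-1950 + sqrt(-31)*(8 + (-31)**2 - 7*(-31))/8) = sqrt(-1950 + (I*sqrt(31))*(8 + 961 + 217)/8) = sqrt(-1950 + (1/8)*(I*sqrt(31))*1186) = sqrt(-1950 + 593*I*sqrt(31)/4)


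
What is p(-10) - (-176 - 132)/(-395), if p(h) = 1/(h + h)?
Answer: -1311/1580 ≈ -0.82975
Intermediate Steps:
p(h) = 1/(2*h)
p(-10) - (-176 - 132)/(-395) = (½)/(-10) - (-176 - 132)/(-395) = (½)*(-⅒) - (-308)*(-1)/395 = -1/20 - 1*308/395 = -1/20 - 308/395 = -1311/1580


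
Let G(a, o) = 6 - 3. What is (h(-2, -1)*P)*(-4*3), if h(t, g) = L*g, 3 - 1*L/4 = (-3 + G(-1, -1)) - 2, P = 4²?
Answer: 3840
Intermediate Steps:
P = 16
G(a, o) = 3
L = 20 (L = 12 - 4*((-3 + 3) - 2) = 12 - 4*(0 - 2) = 12 - 4*(-2) = 12 + 8 = 20)
h(t, g) = 20*g
(h(-2, -1)*P)*(-4*3) = ((20*(-1))*16)*(-4*3) = -20*16*(-12) = -320*(-12) = 3840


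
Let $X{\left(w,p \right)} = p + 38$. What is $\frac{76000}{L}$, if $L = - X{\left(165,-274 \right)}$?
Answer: $\frac{19000}{59} \approx 322.03$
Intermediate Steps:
$X{\left(w,p \right)} = 38 + p$
$L = 236$ ($L = - (38 - 274) = \left(-1\right) \left(-236\right) = 236$)
$\frac{76000}{L} = \frac{76000}{236} = 76000 \cdot \frac{1}{236} = \frac{19000}{59}$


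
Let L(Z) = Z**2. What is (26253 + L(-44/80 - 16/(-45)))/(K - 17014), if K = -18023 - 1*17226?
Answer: -34023937/67732848 ≈ -0.50233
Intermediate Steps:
K = -35249 (K = -18023 - 17226 = -35249)
(26253 + L(-44/80 - 16/(-45)))/(K - 17014) = (26253 + (-44/80 - 16/(-45))**2)/(-35249 - 17014) = (26253 + (-44*1/80 - 16*(-1/45))**2)/(-52263) = (26253 + (-11/20 + 16/45)**2)*(-1/52263) = (26253 + (-7/36)**2)*(-1/52263) = (26253 + 49/1296)*(-1/52263) = (34023937/1296)*(-1/52263) = -34023937/67732848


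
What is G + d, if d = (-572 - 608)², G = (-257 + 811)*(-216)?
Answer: 1272736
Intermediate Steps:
G = -119664 (G = 554*(-216) = -119664)
d = 1392400 (d = (-1180)² = 1392400)
G + d = -119664 + 1392400 = 1272736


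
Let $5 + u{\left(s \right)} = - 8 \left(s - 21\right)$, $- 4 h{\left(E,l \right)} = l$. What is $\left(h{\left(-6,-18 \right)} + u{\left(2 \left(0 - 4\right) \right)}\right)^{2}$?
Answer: $\frac{214369}{4} \approx 53592.0$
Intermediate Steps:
$h{\left(E,l \right)} = - \frac{l}{4}$
$u{\left(s \right)} = 163 - 8 s$ ($u{\left(s \right)} = -5 - 8 \left(s - 21\right) = -5 - 8 \left(-21 + s\right) = -5 - \left(-168 + 8 s\right) = 163 - 8 s$)
$\left(h{\left(-6,-18 \right)} + u{\left(2 \left(0 - 4\right) \right)}\right)^{2} = \left(\left(- \frac{1}{4}\right) \left(-18\right) + \left(163 - 8 \cdot 2 \left(0 - 4\right)\right)\right)^{2} = \left(\frac{9}{2} + \left(163 - 8 \cdot 2 \left(-4\right)\right)\right)^{2} = \left(\frac{9}{2} + \left(163 - -64\right)\right)^{2} = \left(\frac{9}{2} + \left(163 + 64\right)\right)^{2} = \left(\frac{9}{2} + 227\right)^{2} = \left(\frac{463}{2}\right)^{2} = \frac{214369}{4}$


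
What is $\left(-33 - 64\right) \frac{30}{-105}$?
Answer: $\frac{194}{7} \approx 27.714$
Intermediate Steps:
$\left(-33 - 64\right) \frac{30}{-105} = - 97 \cdot 30 \left(- \frac{1}{105}\right) = \left(-97\right) \left(- \frac{2}{7}\right) = \frac{194}{7}$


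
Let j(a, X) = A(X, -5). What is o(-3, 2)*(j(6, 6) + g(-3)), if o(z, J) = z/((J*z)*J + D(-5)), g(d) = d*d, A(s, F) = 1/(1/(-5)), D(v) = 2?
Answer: 6/5 ≈ 1.2000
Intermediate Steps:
A(s, F) = -5 (A(s, F) = 1/(-⅕) = -5)
g(d) = d²
j(a, X) = -5
o(z, J) = z/(2 + z*J²) (o(z, J) = z/((J*z)*J + 2) = z/(z*J² + 2) = z/(2 + z*J²))
o(-3, 2)*(j(6, 6) + g(-3)) = (-3/(2 - 3*2²))*(-5 + (-3)²) = (-3/(2 - 3*4))*(-5 + 9) = -3/(2 - 12)*4 = -3/(-10)*4 = -3*(-⅒)*4 = (3/10)*4 = 6/5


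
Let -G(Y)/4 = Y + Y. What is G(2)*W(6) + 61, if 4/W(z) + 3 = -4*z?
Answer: 1711/27 ≈ 63.370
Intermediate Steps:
W(z) = 4/(-3 - 4*z)
G(Y) = -8*Y (G(Y) = -4*(Y + Y) = -8*Y)
G(2)*W(6) + 61 = (-8*2)*(-4/(3 + 4*6)) + 61 = -(-64)/(3 + 24) + 61 = -(-64)/27 + 61 = -16*(-4/27) + 61 = 64/27 + 61 = 1711/27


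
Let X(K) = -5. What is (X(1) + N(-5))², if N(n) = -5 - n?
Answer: 25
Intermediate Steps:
(X(1) + N(-5))² = (-5 + (-5 - 1*(-5)))² = (-5 + (-5 + 5))² = (-5 + 0)² = (-5)² = 25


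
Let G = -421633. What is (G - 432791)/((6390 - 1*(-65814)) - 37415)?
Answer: -854424/34789 ≈ -24.560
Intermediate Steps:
(G - 432791)/((6390 - 1*(-65814)) - 37415) = (-421633 - 432791)/((6390 - 1*(-65814)) - 37415) = -854424/((6390 + 65814) - 37415) = -854424/(72204 - 37415) = -854424/34789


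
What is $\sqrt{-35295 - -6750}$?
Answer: $i \sqrt{28545} \approx 168.95 i$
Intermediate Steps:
$\sqrt{-35295 - -6750} = \sqrt{-35295 + 6750} = \sqrt{-28545} = i \sqrt{28545}$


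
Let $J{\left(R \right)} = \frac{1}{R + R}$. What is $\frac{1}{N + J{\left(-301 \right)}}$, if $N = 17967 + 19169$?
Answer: $\frac{602}{22355871} \approx 2.6928 \cdot 10^{-5}$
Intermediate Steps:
$J{\left(R \right)} = \frac{1}{2 R}$
$N = 37136$
$\frac{1}{N + J{\left(-301 \right)}} = \frac{1}{37136 + \frac{1}{2 \left(-301\right)}} = \frac{1}{37136 + \frac{1}{2} \left(- \frac{1}{301}\right)} = \frac{1}{37136 - \frac{1}{602}} = \frac{1}{\frac{22355871}{602}} = \frac{602}{22355871}$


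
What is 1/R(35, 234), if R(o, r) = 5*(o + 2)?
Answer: 1/185 ≈ 0.0054054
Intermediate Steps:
R(o, r) = 10 + 5*o (R(o, r) = 5*(2 + o) = 10 + 5*o)
1/R(35, 234) = 1/(10 + 5*35) = 1/(10 + 175) = 1/185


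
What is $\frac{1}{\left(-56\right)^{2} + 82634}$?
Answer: $\frac{1}{85770} \approx 1.1659 \cdot 10^{-5}$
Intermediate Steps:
$\frac{1}{\left(-56\right)^{2} + 82634} = \frac{1}{3136 + 82634} = \frac{1}{85770}$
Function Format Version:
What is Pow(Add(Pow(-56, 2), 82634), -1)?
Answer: Rational(1, 85770) ≈ 1.1659e-5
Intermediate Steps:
Pow(Add(Pow(-56, 2), 82634), -1) = Pow(Add(3136, 82634), -1) = Pow(85770, -1) = Rational(1, 85770)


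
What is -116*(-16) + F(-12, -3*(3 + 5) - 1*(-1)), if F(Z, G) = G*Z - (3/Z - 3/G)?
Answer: 196155/92 ≈ 2132.1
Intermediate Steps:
F(Z, G) = -3/Z + 3/G + G*Z (F(Z, G) = G*Z - (-3/G + 3/Z) = G*Z + (-3/Z + 3/G) = -3/Z + 3/G + G*Z)
-116*(-16) + F(-12, -3*(3 + 5) - 1*(-1)) = -116*(-16) + (-3/(-12) + 3/(-3*(3 + 5) - 1*(-1)) + (-3*(3 + 5) - 1*(-1))*(-12)) = 1856 + (-3*(-1/12) + 3/(-3*8 + 1) + (-3*8 + 1)*(-12)) = 1856 + (¼ + 3/(-24 + 1) + (-24 + 1)*(-12)) = 1856 + (¼ + 3/(-23) - 23*(-12)) = 1856 + (¼ + 3*(-1/23) + 276) = 1856 + (¼ - 3/23 + 276) = 1856 + 25403/92 = 196155/92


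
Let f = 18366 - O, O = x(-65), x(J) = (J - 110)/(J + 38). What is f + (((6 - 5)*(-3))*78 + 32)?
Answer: 490253/27 ≈ 18158.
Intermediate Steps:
x(J) = (-110 + J)/(38 + J)
O = 175/27 (O = (-110 - 65)/(38 - 65) = -175/(-27) = -1/27*(-175) = 175/27 ≈ 6.4815)
f = 495707/27 (f = 18366 - 1*175/27 = 18366 - 175/27 = 495707/27 ≈ 18360.)
f + (((6 - 5)*(-3))*78 + 32) = 495707/27 + (((6 - 5)*(-3))*78 + 32) = 495707/27 + ((1*(-3))*78 + 32) = 495707/27 + (-3*78 + 32) = 495707/27 + (-234 + 32) = 495707/27 - 202 = 490253/27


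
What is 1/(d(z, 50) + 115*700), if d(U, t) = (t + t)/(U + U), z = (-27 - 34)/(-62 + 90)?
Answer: 61/4909100 ≈ 1.2426e-5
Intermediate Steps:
z = -61/28 ≈ -2.1786
d(U, t) = t/U (d(U, t) = (2*t)/((2*U)) = (2*t)*(1/(2*U)) = t/U)
1/(d(z, 50) + 115*700) = 1/(50/(-61/28) + 115*700) = 1/(50*(-28/61) + 80500) = 1/(-1400/61 + 80500) = 1/(4909100/61) = 61/4909100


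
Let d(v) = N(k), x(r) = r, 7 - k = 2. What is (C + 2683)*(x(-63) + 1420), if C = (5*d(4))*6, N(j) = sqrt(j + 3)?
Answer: 3640831 + 81420*sqrt(2) ≈ 3.7560e+6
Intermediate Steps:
k = 5 (k = 7 - 1*2 = 7 - 2 = 5)
N(j) = sqrt(3 + j)
d(v) = 2*sqrt(2) (d(v) = sqrt(3 + 5) = sqrt(8) = 2*sqrt(2))
C = 60*sqrt(2) (C = (5*(2*sqrt(2)))*6 = (10*sqrt(2))*6 = 60*sqrt(2) ≈ 84.853)
(C + 2683)*(x(-63) + 1420) = (60*sqrt(2) + 2683)*(-63 + 1420) = (2683 + 60*sqrt(2))*1357 = 3640831 + 81420*sqrt(2)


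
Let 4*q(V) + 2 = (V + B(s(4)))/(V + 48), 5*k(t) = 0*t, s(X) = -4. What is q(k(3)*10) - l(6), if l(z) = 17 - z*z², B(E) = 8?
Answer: 4765/24 ≈ 198.54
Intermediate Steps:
k(t) = 0 (k(t) = (0*t)/5 = (⅕)*0 = 0)
q(V) = -½ + (8 + V)/(4*(48 + V)) (q(V) = -½ + ((V + 8)/(V + 48))/4 = -½ + ((8 + V)/(48 + V))/4 = -½ + (8 + V)/(4*(48 + V)))
l(z) = 17 - z³
q(k(3)*10) - l(6) = (-88 - 0*10)/(4*(48 + 0*10)) - (17 - 1*6³) = (-88 - 1*0)/(4*(48 + 0)) - (17 - 1*216) = (¼)*(-88 + 0)/48 - (17 - 216) = (¼)*(1/48)*(-88) - 1*(-199) = -11/24 + 199 = 4765/24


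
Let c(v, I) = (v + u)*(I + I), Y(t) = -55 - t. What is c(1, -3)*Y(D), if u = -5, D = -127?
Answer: 1728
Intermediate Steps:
c(v, I) = 2*I*(-5 + v) (c(v, I) = (v - 5)*(I + I) = (-5 + v)*(2*I) = 2*I*(-5 + v))
c(1, -3)*Y(D) = (2*(-3)*(-5 + 1))*(-55 - 1*(-127)) = (2*(-3)*(-4))*(-55 + 127) = 24*72 = 1728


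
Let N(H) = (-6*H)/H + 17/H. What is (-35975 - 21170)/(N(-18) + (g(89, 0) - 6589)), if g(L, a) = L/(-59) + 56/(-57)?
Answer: 1153071810/133143229 ≈ 8.6604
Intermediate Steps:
g(L, a) = -56/57 - L/59 (g(L, a) = L*(-1/59) + 56*(-1/57) = -L/59 - 56/57 = -56/57 - L/59)
N(H) = -6 + 17/H
(-35975 - 21170)/(N(-18) + (g(89, 0) - 6589)) = (-35975 - 21170)/((-6 + 17/(-18)) + ((-56/57 - 1/59*89) - 6589)) = -57145/((-6 + 17*(-1/18)) + ((-56/57 - 89/59) - 6589)) = -57145/((-6 - 17/18) + (-8377/3363 - 6589)) = -57145/(-125/18 - 22167184/3363) = -57145/(-133143229/20178) = -57145*(-20178/133143229) = 1153071810/133143229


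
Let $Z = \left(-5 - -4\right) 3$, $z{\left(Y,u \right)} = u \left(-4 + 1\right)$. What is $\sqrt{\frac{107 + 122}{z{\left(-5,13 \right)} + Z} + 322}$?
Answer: $\frac{\sqrt{558390}}{42} \approx 17.792$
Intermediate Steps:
$z{\left(Y,u \right)} = - 3 u$ ($z{\left(Y,u \right)} = u \left(-3\right) = - 3 u$)
$Z = -3$ ($Z = \left(-5 + 4\right) 3 = \left(-1\right) 3 = -3$)
$\sqrt{\frac{107 + 122}{z{\left(-5,13 \right)} + Z} + 322} = \sqrt{\frac{107 + 122}{\left(-3\right) 13 - 3} + 322} = \sqrt{\frac{229}{-39 - 3} + 322} = \sqrt{\frac{229}{-42} + 322} = \sqrt{229 \left(- \frac{1}{42}\right) + 322} = \sqrt{- \frac{229}{42} + 322} = \sqrt{\frac{13295}{42}} = \frac{\sqrt{558390}}{42}$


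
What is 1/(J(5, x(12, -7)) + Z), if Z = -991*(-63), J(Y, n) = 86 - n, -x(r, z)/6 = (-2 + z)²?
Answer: 1/63005 ≈ 1.5872e-5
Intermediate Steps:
x(r, z) = -6*(-2 + z)²
Z = 62433
1/(J(5, x(12, -7)) + Z) = 1/((86 - (-6)*(-2 - 7)²) + 62433) = 1/((86 - (-6)*(-9)²) + 62433) = 1/((86 - (-6)*81) + 62433) = 1/((86 - 1*(-486)) + 62433) = 1/((86 + 486) + 62433) = 1/(572 + 62433) = 1/63005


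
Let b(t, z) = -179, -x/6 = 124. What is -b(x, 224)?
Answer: 179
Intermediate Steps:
x = -744 (x = -6*124 = -744)
-b(x, 224) = -1*(-179) = 179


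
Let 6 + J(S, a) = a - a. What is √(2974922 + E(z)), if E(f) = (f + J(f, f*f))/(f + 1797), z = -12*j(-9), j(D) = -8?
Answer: 2*√296124484343/631 ≈ 1724.8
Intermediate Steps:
J(S, a) = -6 (J(S, a) = -6 + (a - a) = -6 + 0 = -6)
z = 96 (z = -12*(-8) = 96)
E(f) = (-6 + f)/(1797 + f) (E(f) = (f - 6)/(f + 1797) = (-6 + f)/(1797 + f))
√(2974922 + E(z)) = √(2974922 + (-6 + 96)/(1797 + 96)) = √(2974922 + 90/1893) = √(2974922 + (1/1893)*90) = √(2974922 + 30/631) = √(1877175812/631) = 2*√296124484343/631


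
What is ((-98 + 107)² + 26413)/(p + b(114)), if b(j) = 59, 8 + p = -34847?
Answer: -13247/17398 ≈ -0.76141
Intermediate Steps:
p = -34855 (p = -8 - 34847 = -34855)
((-98 + 107)² + 26413)/(p + b(114)) = ((-98 + 107)² + 26413)/(-34855 + 59) = (9² + 26413)/(-34796) = (81 + 26413)*(-1/34796) = 26494*(-1/34796) = -13247/17398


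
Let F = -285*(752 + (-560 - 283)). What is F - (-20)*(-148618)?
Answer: -2946425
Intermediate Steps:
F = 25935 (F = -285*(752 - 843) = -285*(-91) = 25935)
F - (-20)*(-148618) = 25935 - (-20)*(-148618) = 25935 - 1*2972360 = 25935 - 2972360 = -2946425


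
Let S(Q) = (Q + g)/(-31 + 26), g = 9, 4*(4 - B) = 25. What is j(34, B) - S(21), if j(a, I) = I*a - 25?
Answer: -191/2 ≈ -95.500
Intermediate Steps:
B = -9/4 (B = 4 - ¼*25 = 4 - 25/4 = -9/4 ≈ -2.2500)
j(a, I) = -25 + I*a
S(Q) = -9/5 - Q/5 (S(Q) = (Q + 9)/(-31 + 26) = (9 + Q)/(-5) = (9 + Q)*(-⅕) = -9/5 - Q/5)
j(34, B) - S(21) = (-25 - 9/4*34) - (-9/5 - ⅕*21) = (-25 - 153/2) - (-9/5 - 21/5) = -203/2 - 1*(-6) = -203/2 + 6 = -191/2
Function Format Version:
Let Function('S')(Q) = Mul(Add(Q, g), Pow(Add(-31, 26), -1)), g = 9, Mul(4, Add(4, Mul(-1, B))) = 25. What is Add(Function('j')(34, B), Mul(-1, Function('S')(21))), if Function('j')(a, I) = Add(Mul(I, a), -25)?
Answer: Rational(-191, 2) ≈ -95.500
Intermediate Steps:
B = Rational(-9, 4) (B = Add(4, Mul(Rational(-1, 4), 25)) = Add(4, Rational(-25, 4)) = Rational(-9, 4) ≈ -2.2500)
Function('j')(a, I) = Add(-25, Mul(I, a))
Function('S')(Q) = Add(Rational(-9, 5), Mul(Rational(-1, 5), Q)) (Function('S')(Q) = Mul(Add(Q, 9), Pow(Add(-31, 26), -1)) = Mul(Add(9, Q), Pow(-5, -1)) = Mul(Add(9, Q), Rational(-1, 5)) = Add(Rational(-9, 5), Mul(Rational(-1, 5), Q)))
Add(Function('j')(34, B), Mul(-1, Function('S')(21))) = Add(Add(-25, Mul(Rational(-9, 4), 34)), Mul(-1, Add(Rational(-9, 5), Mul(Rational(-1, 5), 21)))) = Add(Add(-25, Rational(-153, 2)), Mul(-1, Add(Rational(-9, 5), Rational(-21, 5)))) = Add(Rational(-203, 2), Mul(-1, -6)) = Add(Rational(-203, 2), 6) = Rational(-191, 2)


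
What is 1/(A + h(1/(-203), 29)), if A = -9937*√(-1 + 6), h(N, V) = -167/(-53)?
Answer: -8851/1386859016716 - 27913033*√5/1386859016716 ≈ -4.5011e-5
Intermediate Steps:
h(N, V) = 167/53 (h(N, V) = -167*(-1/53) = 167/53)
A = -9937*√5 ≈ -22220.
1/(A + h(1/(-203), 29)) = 1/(-9937*√5 + 167/53) = 1/(167/53 - 9937*√5)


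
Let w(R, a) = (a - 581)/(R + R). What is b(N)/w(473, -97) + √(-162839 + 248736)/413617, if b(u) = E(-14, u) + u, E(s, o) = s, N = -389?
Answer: 190619/339 + 7*√1753/413617 ≈ 562.30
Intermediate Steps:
w(R, a) = (-581 + a)/(2*R) (w(R, a) = (-581 + a)/((2*R)) = (-581 + a)*(1/(2*R)) = (-581 + a)/(2*R))
b(u) = -14 + u
b(N)/w(473, -97) + √(-162839 + 248736)/413617 = (-14 - 389)/(((½)*(-581 - 97)/473)) + √(-162839 + 248736)/413617 = -403/((½)*(1/473)*(-678)) + √85897*(1/413617) = -403/(-339/473) + (7*√1753)*(1/413617) = -403*(-473/339) + 7*√1753/413617 = 190619/339 + 7*√1753/413617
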